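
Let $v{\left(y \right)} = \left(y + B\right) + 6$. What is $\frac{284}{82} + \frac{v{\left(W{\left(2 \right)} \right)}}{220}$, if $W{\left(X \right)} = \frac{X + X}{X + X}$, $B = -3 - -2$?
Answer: $\frac{15743}{4510} \approx 3.4907$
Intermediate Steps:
$B = -1$ ($B = -3 + 2 = -1$)
$W{\left(X \right)} = 1$ ($W{\left(X \right)} = \frac{2 X}{2 X} = 2 X \frac{1}{2 X} = 1$)
$v{\left(y \right)} = 5 + y$ ($v{\left(y \right)} = \left(y - 1\right) + 6 = \left(-1 + y\right) + 6 = 5 + y$)
$\frac{284}{82} + \frac{v{\left(W{\left(2 \right)} \right)}}{220} = \frac{284}{82} + \frac{5 + 1}{220} = 284 \cdot \frac{1}{82} + 6 \cdot \frac{1}{220} = \frac{142}{41} + \frac{3}{110} = \frac{15743}{4510}$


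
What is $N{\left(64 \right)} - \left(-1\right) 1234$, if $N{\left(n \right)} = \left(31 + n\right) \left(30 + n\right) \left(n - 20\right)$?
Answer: $394154$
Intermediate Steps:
$N{\left(n \right)} = \left(-20 + n\right) \left(30 + n\right) \left(31 + n\right)$ ($N{\left(n \right)} = \left(30 + n\right) \left(31 + n\right) \left(-20 + n\right) = \left(-20 + n\right) \left(30 + n\right) \left(31 + n\right)$)
$N{\left(64 \right)} - \left(-1\right) 1234 = \left(-18600 + 64^{3} - 18560 + 41 \cdot 64^{2}\right) - \left(-1\right) 1234 = \left(-18600 + 262144 - 18560 + 41 \cdot 4096\right) - -1234 = \left(-18600 + 262144 - 18560 + 167936\right) + 1234 = 392920 + 1234 = 394154$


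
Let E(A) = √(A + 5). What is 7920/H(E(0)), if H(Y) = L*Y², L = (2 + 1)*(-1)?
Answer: -528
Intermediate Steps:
E(A) = √(5 + A)
L = -3 (L = 3*(-1) = -3)
H(Y) = -3*Y²
7920/H(E(0)) = 7920/((-3*(√(5 + 0))²)) = 7920/((-3*(√5)²)) = 7920/((-3*5)) = 7920/(-15) = 7920*(-1/15) = -528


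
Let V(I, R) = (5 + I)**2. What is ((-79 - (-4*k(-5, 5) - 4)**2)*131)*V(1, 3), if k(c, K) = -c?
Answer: -3088980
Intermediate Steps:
((-79 - (-4*k(-5, 5) - 4)**2)*131)*V(1, 3) = ((-79 - (-(-4)*(-5) - 4)**2)*131)*(5 + 1)**2 = ((-79 - (-4*5 - 4)**2)*131)*6**2 = ((-79 - (-20 - 4)**2)*131)*36 = ((-79 - 1*(-24)**2)*131)*36 = ((-79 - 1*576)*131)*36 = ((-79 - 576)*131)*36 = -655*131*36 = -85805*36 = -3088980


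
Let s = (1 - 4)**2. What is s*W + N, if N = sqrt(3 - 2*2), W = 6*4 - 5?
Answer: 171 + I ≈ 171.0 + 1.0*I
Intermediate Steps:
s = 9 (s = (-3)**2 = 9)
W = 19 (W = 24 - 5 = 19)
N = I (N = sqrt(3 - 4) = sqrt(-1) = I ≈ 1.0*I)
s*W + N = 9*19 + I = 171 + I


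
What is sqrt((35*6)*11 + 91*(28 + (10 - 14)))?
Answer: sqrt(4494) ≈ 67.037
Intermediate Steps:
sqrt((35*6)*11 + 91*(28 + (10 - 14))) = sqrt(210*11 + 91*(28 - 4)) = sqrt(2310 + 91*24) = sqrt(2310 + 2184) = sqrt(4494)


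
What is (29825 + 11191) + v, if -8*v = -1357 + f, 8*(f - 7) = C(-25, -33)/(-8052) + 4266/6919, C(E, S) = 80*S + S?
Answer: 4449891365121/108047104 ≈ 41185.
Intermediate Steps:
C(E, S) = 81*S
f = 96142559/13505888 (f = 7 + ((81*(-33))/(-8052) + 4266/6919)/8 = 7 + (-2673*(-1/8052) + 4266*(1/6919))/8 = 7 + (81/244 + 4266/6919)/8 = 7 + (⅛)*(1601343/1688236) = 7 + 1601343/13505888 = 96142559/13505888 ≈ 7.1186)
v = 18231347457/108047104 (v = -(-1357 + 96142559/13505888)/8 = -⅛*(-18231347457/13505888) = 18231347457/108047104 ≈ 168.74)
(29825 + 11191) + v = (29825 + 11191) + 18231347457/108047104 = 41016 + 18231347457/108047104 = 4449891365121/108047104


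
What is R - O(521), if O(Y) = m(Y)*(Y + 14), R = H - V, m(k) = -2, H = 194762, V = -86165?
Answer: 281997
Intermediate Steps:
R = 280927 (R = 194762 - 1*(-86165) = 194762 + 86165 = 280927)
O(Y) = -28 - 2*Y (O(Y) = -2*(Y + 14) = -2*(14 + Y) = -28 - 2*Y)
R - O(521) = 280927 - (-28 - 2*521) = 280927 - (-28 - 1042) = 280927 - 1*(-1070) = 280927 + 1070 = 281997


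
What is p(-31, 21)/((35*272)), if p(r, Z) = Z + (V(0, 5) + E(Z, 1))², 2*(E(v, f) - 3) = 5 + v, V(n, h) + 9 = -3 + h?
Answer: 3/280 ≈ 0.010714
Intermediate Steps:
V(n, h) = -12 + h (V(n, h) = -9 + (-3 + h) = -12 + h)
E(v, f) = 11/2 + v/2 (E(v, f) = 3 + (5 + v)/2 = 3 + (5/2 + v/2) = 11/2 + v/2)
p(r, Z) = Z + (-3/2 + Z/2)² (p(r, Z) = Z + ((-12 + 5) + (11/2 + Z/2))² = Z + (-7 + (11/2 + Z/2))² = Z + (-3/2 + Z/2)²)
p(-31, 21)/((35*272)) = (21 + (-3 + 21)²/4)/((35*272)) = (21 + (¼)*18²)/9520 = (21 + (¼)*324)*(1/9520) = (21 + 81)*(1/9520) = 102*(1/9520) = 3/280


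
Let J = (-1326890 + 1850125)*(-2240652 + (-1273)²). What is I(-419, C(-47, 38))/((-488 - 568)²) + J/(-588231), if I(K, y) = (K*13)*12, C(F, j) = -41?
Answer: 1435826206519123/2603006208 ≈ 5.5160e+5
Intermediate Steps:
I(K, y) = 156*K (I(K, y) = (13*K)*12 = 156*K)
J = -324470057905 (J = 523235*(-2240652 + 1620529) = 523235*(-620123) = -324470057905)
I(-419, C(-47, 38))/((-488 - 568)²) + J/(-588231) = (156*(-419))/((-488 - 568)²) - 324470057905/(-588231) = -65364/((-1056)²) - 324470057905*(-1/588231) = -65364/1115136 + 46352865415/84033 = -65364*1/1115136 + 46352865415/84033 = -5447/92928 + 46352865415/84033 = 1435826206519123/2603006208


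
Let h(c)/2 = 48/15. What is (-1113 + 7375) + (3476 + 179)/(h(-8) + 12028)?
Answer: 376815339/60172 ≈ 6262.3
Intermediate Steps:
h(c) = 32/5 (h(c) = 2*(48/15) = 2*(48*(1/15)) = 2*(16/5) = 32/5)
(-1113 + 7375) + (3476 + 179)/(h(-8) + 12028) = (-1113 + 7375) + (3476 + 179)/(32/5 + 12028) = 6262 + 3655/(60172/5) = 6262 + 3655*(5/60172) = 6262 + 18275/60172 = 376815339/60172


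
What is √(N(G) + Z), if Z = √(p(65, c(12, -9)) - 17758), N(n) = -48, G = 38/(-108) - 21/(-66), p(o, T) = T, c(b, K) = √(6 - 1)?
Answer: √(-48 + √(-17758 + √5)) ≈ 6.8422 + 9.7374*I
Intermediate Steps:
c(b, K) = √5
G = -10/297 (G = 38*(-1/108) - 21*(-1/66) = -19/54 + 7/22 = -10/297 ≈ -0.033670)
Z = √(-17758 + √5) (Z = √(√5 - 17758) = √(-17758 + √5) ≈ 133.25*I)
√(N(G) + Z) = √(-48 + √(-17758 + √5))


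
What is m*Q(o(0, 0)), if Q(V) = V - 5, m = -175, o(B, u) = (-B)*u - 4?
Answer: 1575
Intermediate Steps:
o(B, u) = -4 - B*u (o(B, u) = -B*u - 4 = -4 - B*u)
Q(V) = -5 + V
m*Q(o(0, 0)) = -175*(-5 + (-4 - 1*0*0)) = -175*(-5 + (-4 + 0)) = -175*(-5 - 4) = -175*(-9) = 1575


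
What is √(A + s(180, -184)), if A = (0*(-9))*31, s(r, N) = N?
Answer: 2*I*√46 ≈ 13.565*I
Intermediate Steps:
A = 0 (A = 0*31 = 0)
√(A + s(180, -184)) = √(0 - 184) = √(-184) = 2*I*√46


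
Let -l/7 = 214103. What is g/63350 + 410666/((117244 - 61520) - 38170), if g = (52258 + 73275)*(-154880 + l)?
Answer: -1821929767915191/556022950 ≈ -3.2767e+6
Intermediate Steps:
l = -1498721 (l = -7*214103 = -1498721)
g = -207581494333 (g = (52258 + 73275)*(-154880 - 1498721) = 125533*(-1653601) = -207581494333)
g/63350 + 410666/((117244 - 61520) - 38170) = -207581494333/63350 + 410666/((117244 - 61520) - 38170) = -207581494333*1/63350 + 410666/(55724 - 38170) = -207581494333/63350 + 410666/17554 = -207581494333/63350 + 410666*(1/17554) = -207581494333/63350 + 205333/8777 = -1821929767915191/556022950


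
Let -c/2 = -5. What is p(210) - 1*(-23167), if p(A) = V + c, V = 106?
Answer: 23283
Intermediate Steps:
c = 10 (c = -2*(-5) = 10)
p(A) = 116 (p(A) = 106 + 10 = 116)
p(210) - 1*(-23167) = 116 - 1*(-23167) = 116 + 23167 = 23283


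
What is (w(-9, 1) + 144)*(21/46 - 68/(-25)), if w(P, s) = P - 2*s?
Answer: 485849/1150 ≈ 422.48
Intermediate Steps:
(w(-9, 1) + 144)*(21/46 - 68/(-25)) = ((-9 - 2*1) + 144)*(21/46 - 68/(-25)) = ((-9 - 2) + 144)*(21*(1/46) - 68*(-1/25)) = (-11 + 144)*(21/46 + 68/25) = 133*(3653/1150) = 485849/1150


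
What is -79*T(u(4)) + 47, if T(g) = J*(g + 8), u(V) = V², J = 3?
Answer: -5641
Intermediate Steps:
T(g) = 24 + 3*g (T(g) = 3*(g + 8) = 3*(8 + g) = 24 + 3*g)
-79*T(u(4)) + 47 = -79*(24 + 3*4²) + 47 = -79*(24 + 3*16) + 47 = -79*(24 + 48) + 47 = -79*72 + 47 = -5688 + 47 = -5641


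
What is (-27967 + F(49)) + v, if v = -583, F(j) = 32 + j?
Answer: -28469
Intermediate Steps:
(-27967 + F(49)) + v = (-27967 + (32 + 49)) - 583 = (-27967 + 81) - 583 = -27886 - 583 = -28469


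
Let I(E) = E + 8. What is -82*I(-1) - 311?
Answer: -885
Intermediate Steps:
I(E) = 8 + E
-82*I(-1) - 311 = -82*(8 - 1) - 311 = -82*7 - 311 = -574 - 311 = -885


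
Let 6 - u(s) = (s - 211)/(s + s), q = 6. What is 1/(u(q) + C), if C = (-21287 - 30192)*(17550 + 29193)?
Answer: -12/28875394487 ≈ -4.1558e-10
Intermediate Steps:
u(s) = 6 - (-211 + s)/(2*s) (u(s) = 6 - (s - 211)/(s + s) = 6 - (-211 + s)/(2*s))
C = -2406282897 (C = -51479*46743 = -2406282897)
1/(u(q) + C) = 1/((1/2)*(211 + 11*6)/6 - 2406282897) = 1/((1/2)*(1/6)*(211 + 66) - 2406282897) = 1/((1/2)*(1/6)*277 - 2406282897) = 1/(277/12 - 2406282897) = 1/(-28875394487/12) = -12/28875394487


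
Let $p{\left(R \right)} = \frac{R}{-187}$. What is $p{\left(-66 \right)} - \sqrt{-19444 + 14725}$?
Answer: $\frac{6}{17} - 11 i \sqrt{39} \approx 0.35294 - 68.695 i$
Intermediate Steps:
$p{\left(R \right)} = - \frac{R}{187}$ ($p{\left(R \right)} = R \left(- \frac{1}{187}\right) = - \frac{R}{187}$)
$p{\left(-66 \right)} - \sqrt{-19444 + 14725} = \left(- \frac{1}{187}\right) \left(-66\right) - \sqrt{-19444 + 14725} = \frac{6}{17} - \sqrt{-4719} = \frac{6}{17} - 11 i \sqrt{39}$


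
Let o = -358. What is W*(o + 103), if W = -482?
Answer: 122910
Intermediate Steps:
W*(o + 103) = -482*(-358 + 103) = -482*(-255) = 122910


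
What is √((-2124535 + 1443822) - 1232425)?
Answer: I*√1913138 ≈ 1383.2*I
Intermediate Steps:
√((-2124535 + 1443822) - 1232425) = √(-680713 - 1232425) = √(-1913138) = I*√1913138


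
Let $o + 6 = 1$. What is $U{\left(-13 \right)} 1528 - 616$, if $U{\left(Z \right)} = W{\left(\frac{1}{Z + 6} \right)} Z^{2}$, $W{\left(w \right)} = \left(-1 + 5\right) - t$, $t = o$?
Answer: $2323472$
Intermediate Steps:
$o = -5$ ($o = -6 + 1 = -5$)
$t = -5$
$W{\left(w \right)} = 9$ ($W{\left(w \right)} = \left(-1 + 5\right) - -5 = 4 + 5 = 9$)
$U{\left(Z \right)} = 9 Z^{2}$
$U{\left(-13 \right)} 1528 - 616 = 9 \left(-13\right)^{2} \cdot 1528 - 616 = 9 \cdot 169 \cdot 1528 - 616 = 1521 \cdot 1528 - 616 = 2324088 - 616 = 2323472$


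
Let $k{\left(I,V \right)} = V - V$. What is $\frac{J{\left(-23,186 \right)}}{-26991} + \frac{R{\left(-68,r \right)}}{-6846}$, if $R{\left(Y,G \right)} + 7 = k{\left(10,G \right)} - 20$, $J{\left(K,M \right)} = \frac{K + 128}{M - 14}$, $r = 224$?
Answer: $\frac{6923743}{1765679244} \approx 0.0039213$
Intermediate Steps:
$k{\left(I,V \right)} = 0$
$J{\left(K,M \right)} = \frac{128 + K}{-14 + M}$
$R{\left(Y,G \right)} = -27$ ($R{\left(Y,G \right)} = -7 + \left(0 - 20\right) = -7 - 20 = -27$)
$\frac{J{\left(-23,186 \right)}}{-26991} + \frac{R{\left(-68,r \right)}}{-6846} = \frac{\frac{1}{-14 + 186} \left(128 - 23\right)}{-26991} - \frac{27}{-6846} = \frac{1}{172} \cdot 105 \left(- \frac{1}{26991}\right) - - \frac{9}{2282} = \frac{1}{172} \cdot 105 \left(- \frac{1}{26991}\right) + \frac{9}{2282} = \frac{105}{172} \left(- \frac{1}{26991}\right) + \frac{9}{2282} = - \frac{35}{1547484} + \frac{9}{2282} = \frac{6923743}{1765679244}$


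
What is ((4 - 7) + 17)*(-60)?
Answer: -840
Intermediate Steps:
((4 - 7) + 17)*(-60) = (-3 + 17)*(-60) = 14*(-60) = -840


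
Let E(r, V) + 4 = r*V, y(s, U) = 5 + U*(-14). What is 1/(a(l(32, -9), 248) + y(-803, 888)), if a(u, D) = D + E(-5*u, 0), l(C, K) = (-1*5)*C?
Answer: -1/12183 ≈ -8.2082e-5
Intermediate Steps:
y(s, U) = 5 - 14*U
l(C, K) = -5*C
E(r, V) = -4 + V*r (E(r, V) = -4 + r*V = -4 + V*r)
a(u, D) = -4 + D (a(u, D) = D + (-4 + 0*(-5*u)) = D + (-4 + 0) = D - 4 = -4 + D)
1/(a(l(32, -9), 248) + y(-803, 888)) = 1/((-4 + 248) + (5 - 14*888)) = 1/(244 + (5 - 12432)) = 1/(244 - 12427) = 1/(-12183) = -1/12183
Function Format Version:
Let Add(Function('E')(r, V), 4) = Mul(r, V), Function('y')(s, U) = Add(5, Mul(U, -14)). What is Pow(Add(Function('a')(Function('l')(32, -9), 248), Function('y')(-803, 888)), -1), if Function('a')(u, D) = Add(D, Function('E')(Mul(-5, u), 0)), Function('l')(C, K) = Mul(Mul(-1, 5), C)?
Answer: Rational(-1, 12183) ≈ -8.2082e-5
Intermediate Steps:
Function('y')(s, U) = Add(5, Mul(-14, U))
Function('l')(C, K) = Mul(-5, C)
Function('E')(r, V) = Add(-4, Mul(V, r)) (Function('E')(r, V) = Add(-4, Mul(r, V)) = Add(-4, Mul(V, r)))
Function('a')(u, D) = Add(-4, D) (Function('a')(u, D) = Add(D, Add(-4, Mul(0, Mul(-5, u)))) = Add(D, Add(-4, 0)) = Add(D, -4) = Add(-4, D))
Pow(Add(Function('a')(Function('l')(32, -9), 248), Function('y')(-803, 888)), -1) = Pow(Add(Add(-4, 248), Add(5, Mul(-14, 888))), -1) = Pow(Add(244, Add(5, -12432)), -1) = Pow(Add(244, -12427), -1) = Pow(-12183, -1) = Rational(-1, 12183)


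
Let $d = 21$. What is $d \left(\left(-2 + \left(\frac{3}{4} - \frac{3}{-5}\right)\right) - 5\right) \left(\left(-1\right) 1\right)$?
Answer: $\frac{2373}{20} \approx 118.65$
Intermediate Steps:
$d \left(\left(-2 + \left(\frac{3}{4} - \frac{3}{-5}\right)\right) - 5\right) \left(\left(-1\right) 1\right) = 21 \left(\left(-2 + \left(\frac{3}{4} - \frac{3}{-5}\right)\right) - 5\right) \left(\left(-1\right) 1\right) = 21 \left(\left(-2 + \left(3 \cdot \frac{1}{4} - - \frac{3}{5}\right)\right) - 5\right) \left(-1\right) = 21 \left(\left(-2 + \left(\frac{3}{4} + \frac{3}{5}\right)\right) - 5\right) \left(-1\right) = 21 \left(\left(-2 + \frac{27}{20}\right) - 5\right) \left(-1\right) = 21 \left(- \frac{13}{20} - 5\right) \left(-1\right) = 21 \left(- \frac{113}{20}\right) \left(-1\right) = \left(- \frac{2373}{20}\right) \left(-1\right) = \frac{2373}{20}$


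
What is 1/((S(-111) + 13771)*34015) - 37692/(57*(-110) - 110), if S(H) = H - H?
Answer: 882785397118/149426160235 ≈ 5.9078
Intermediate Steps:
S(H) = 0
1/((S(-111) + 13771)*34015) - 37692/(57*(-110) - 110) = 1/((0 + 13771)*34015) - 37692/(57*(-110) - 110) = (1/34015)/13771 - 37692/(-6270 - 110) = (1/13771)*(1/34015) - 37692/(-6380) = 1/468420565 - 37692*(-1/6380) = 1/468420565 + 9423/1595 = 882785397118/149426160235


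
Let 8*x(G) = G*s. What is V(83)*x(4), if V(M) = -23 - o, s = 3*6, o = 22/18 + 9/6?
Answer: -463/2 ≈ -231.50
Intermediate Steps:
o = 49/18 (o = 22*(1/18) + 9*(1/6) = 11/9 + 3/2 = 49/18 ≈ 2.7222)
s = 18
V(M) = -463/18 (V(M) = -23 - 1*49/18 = -23 - 49/18 = -463/18)
x(G) = 9*G/4 (x(G) = (G*18)/8 = (18*G)/8 = 9*G/4)
V(83)*x(4) = -463*4/8 = -463/18*9 = -463/2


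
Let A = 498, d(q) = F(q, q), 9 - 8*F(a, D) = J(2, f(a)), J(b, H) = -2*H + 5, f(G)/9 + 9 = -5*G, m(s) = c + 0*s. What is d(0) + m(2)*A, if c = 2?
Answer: 3905/4 ≈ 976.25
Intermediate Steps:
m(s) = 2 (m(s) = 2 + 0*s = 2 + 0 = 2)
f(G) = -81 - 45*G (f(G) = -81 + 9*(-5*G) = -81 - 45*G)
J(b, H) = 5 - 2*H
F(a, D) = -79/4 - 45*a/4 (F(a, D) = 9/8 - (5 - 2*(-81 - 45*a))/8 = 9/8 - (5 + (162 + 90*a))/8 = 9/8 - (167 + 90*a)/8 = 9/8 + (-167/8 - 45*a/4) = -79/4 - 45*a/4)
d(q) = -79/4 - 45*q/4
d(0) + m(2)*A = (-79/4 - 45/4*0) + 2*498 = (-79/4 + 0) + 996 = -79/4 + 996 = 3905/4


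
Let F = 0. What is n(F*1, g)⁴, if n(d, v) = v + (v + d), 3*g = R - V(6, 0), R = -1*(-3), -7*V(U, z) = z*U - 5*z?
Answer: 16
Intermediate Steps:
V(U, z) = 5*z/7 - U*z/7 (V(U, z) = -(z*U - 5*z)/7 = -(U*z - 5*z)/7 = -(-5*z + U*z)/7 = 5*z/7 - U*z/7)
R = 3
g = 1 (g = (3 - 0*(5 - 1*6)/7)/3 = (3 - 0*(5 - 6)/7)/3 = (3 - 0*(-1)/7)/3 = (3 - 1*0)/3 = (3 + 0)/3 = (⅓)*3 = 1)
n(d, v) = d + 2*v (n(d, v) = v + (d + v) = d + 2*v)
n(F*1, g)⁴ = (0*1 + 2*1)⁴ = (0 + 2)⁴ = 2⁴ = 16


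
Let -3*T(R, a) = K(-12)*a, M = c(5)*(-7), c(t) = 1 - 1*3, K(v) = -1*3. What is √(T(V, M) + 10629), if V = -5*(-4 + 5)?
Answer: √10643 ≈ 103.16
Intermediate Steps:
K(v) = -3
c(t) = -2 (c(t) = 1 - 3 = -2)
M = 14 (M = -2*(-7) = 14)
V = -5 (V = -5*1 = -5)
T(R, a) = a (T(R, a) = -(-1)*a = a)
√(T(V, M) + 10629) = √(14 + 10629) = √10643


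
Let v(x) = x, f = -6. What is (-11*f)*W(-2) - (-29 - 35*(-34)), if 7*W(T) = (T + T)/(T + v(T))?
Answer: -8061/7 ≈ -1151.6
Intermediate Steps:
W(T) = 1/7 (W(T) = ((T + T)/(T + T))/7 = ((2*T)/((2*T)))/7 = ((2*T)*(1/(2*T)))/7 = (1/7)*1 = 1/7)
(-11*f)*W(-2) - (-29 - 35*(-34)) = -11*(-6)*(1/7) - (-29 - 35*(-34)) = 66*(1/7) - (-29 + 1190) = 66/7 - 1*1161 = 66/7 - 1161 = -8061/7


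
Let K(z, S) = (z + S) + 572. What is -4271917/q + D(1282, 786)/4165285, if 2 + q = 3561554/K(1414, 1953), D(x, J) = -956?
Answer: -70089591742812211/14802073337660 ≈ -4735.1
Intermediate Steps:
K(z, S) = 572 + S + z (K(z, S) = (S + z) + 572 = 572 + S + z)
q = 3553676/3939 (q = -2 + 3561554/(572 + 1953 + 1414) = -2 + 3561554/3939 = 3553676/3939 ≈ 902.18)
-4271917/q + D(1282, 786)/4165285 = -4271917/3553676/3939 - 956/4165285 = -4271917*3939/3553676 - 956*1/4165285 = -16827081063/3553676 - 956/4165285 = -70089591742812211/14802073337660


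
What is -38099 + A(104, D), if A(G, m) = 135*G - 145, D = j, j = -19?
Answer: -24204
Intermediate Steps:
D = -19
A(G, m) = -145 + 135*G
-38099 + A(104, D) = -38099 + (-145 + 135*104) = -38099 + (-145 + 14040) = -38099 + 13895 = -24204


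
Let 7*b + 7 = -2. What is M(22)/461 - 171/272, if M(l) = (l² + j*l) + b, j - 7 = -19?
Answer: -135385/877744 ≈ -0.15424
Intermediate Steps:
b = -9/7 (b = -1 + (⅐)*(-2) = -1 - 2/7 = -9/7 ≈ -1.2857)
j = -12 (j = 7 - 19 = -12)
M(l) = -9/7 + l² - 12*l (M(l) = (l² - 12*l) - 9/7 = -9/7 + l² - 12*l)
M(22)/461 - 171/272 = (-9/7 + 22² - 12*22)/461 - 171/272 = (-9/7 + 484 - 264)*(1/461) - 171*1/272 = (1531/7)*(1/461) - 171/272 = 1531/3227 - 171/272 = -135385/877744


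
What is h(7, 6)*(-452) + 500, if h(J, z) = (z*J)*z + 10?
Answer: -117924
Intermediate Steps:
h(J, z) = 10 + J*z² (h(J, z) = (J*z)*z + 10 = J*z² + 10 = 10 + J*z²)
h(7, 6)*(-452) + 500 = (10 + 7*6²)*(-452) + 500 = (10 + 7*36)*(-452) + 500 = (10 + 252)*(-452) + 500 = 262*(-452) + 500 = -118424 + 500 = -117924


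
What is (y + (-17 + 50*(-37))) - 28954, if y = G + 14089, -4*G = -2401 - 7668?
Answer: -56859/4 ≈ -14215.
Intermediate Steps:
G = 10069/4 (G = -(-2401 - 7668)/4 = -1/4*(-10069) = 10069/4 ≈ 2517.3)
y = 66425/4 (y = 10069/4 + 14089 = 66425/4 ≈ 16606.)
(y + (-17 + 50*(-37))) - 28954 = (66425/4 + (-17 + 50*(-37))) - 28954 = (66425/4 + (-17 - 1850)) - 28954 = (66425/4 - 1867) - 28954 = 58957/4 - 28954 = -56859/4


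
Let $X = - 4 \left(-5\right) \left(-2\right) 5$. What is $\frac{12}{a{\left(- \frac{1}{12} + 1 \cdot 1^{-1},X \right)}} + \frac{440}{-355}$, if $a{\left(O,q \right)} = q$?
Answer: $- \frac{4613}{3550} \approx -1.2994$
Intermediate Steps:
$X = -200$ ($X = - 4 \cdot 10 \cdot 5 = \left(-4\right) 50 = -200$)
$\frac{12}{a{\left(- \frac{1}{12} + 1 \cdot 1^{-1},X \right)}} + \frac{440}{-355} = \frac{12}{-200} + \frac{440}{-355} = 12 \left(- \frac{1}{200}\right) + 440 \left(- \frac{1}{355}\right) = - \frac{3}{50} - \frac{88}{71} = - \frac{4613}{3550}$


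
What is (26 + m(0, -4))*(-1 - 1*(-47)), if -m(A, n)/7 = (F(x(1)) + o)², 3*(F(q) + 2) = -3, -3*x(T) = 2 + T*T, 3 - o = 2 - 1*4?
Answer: -92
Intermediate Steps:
o = 5 (o = 3 - (2 - 1*4) = 3 - (2 - 4) = 3 - 1*(-2) = 3 + 2 = 5)
x(T) = -⅔ - T²/3 (x(T) = -(2 + T*T)/3 = -(2 + T²)/3 = -⅔ - T²/3)
F(q) = -3 (F(q) = -2 + (⅓)*(-3) = -2 - 1 = -3)
m(A, n) = -28 (m(A, n) = -7*(-3 + 5)² = -7*2² = -7*4 = -28)
(26 + m(0, -4))*(-1 - 1*(-47)) = (26 - 28)*(-1 - 1*(-47)) = -2*(-1 + 47) = -2*46 = -92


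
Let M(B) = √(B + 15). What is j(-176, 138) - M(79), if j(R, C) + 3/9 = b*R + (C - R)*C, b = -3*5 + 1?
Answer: 137387/3 - √94 ≈ 45786.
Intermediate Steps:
b = -14 (b = -15 + 1 = -14)
j(R, C) = -⅓ - 14*R + C*(C - R) (j(R, C) = -⅓ + (-14*R + (C - R)*C) = -⅓ + (-14*R + C*(C - R)) = -⅓ - 14*R + C*(C - R))
M(B) = √(15 + B)
j(-176, 138) - M(79) = (-⅓ + 138² - 14*(-176) - 1*138*(-176)) - √(15 + 79) = (-⅓ + 19044 + 2464 + 24288) - √94 = 137387/3 - √94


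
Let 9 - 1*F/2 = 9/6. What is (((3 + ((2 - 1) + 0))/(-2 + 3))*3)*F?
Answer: 180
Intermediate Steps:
F = 15 (F = 18 - 18/6 = 18 - 2*3/2 = 18 - 3 = 15)
(((3 + ((2 - 1) + 0))/(-2 + 3))*3)*F = (((3 + ((2 - 1) + 0))/(-2 + 3))*3)*15 = (((3 + (1 + 0))/1)*3)*15 = (((3 + 1)*1)*3)*15 = ((4*1)*3)*15 = (4*3)*15 = 12*15 = 180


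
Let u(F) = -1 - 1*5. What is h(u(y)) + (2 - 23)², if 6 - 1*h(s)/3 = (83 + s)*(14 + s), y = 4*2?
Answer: -1389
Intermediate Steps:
y = 8
u(F) = -6 (u(F) = -1 - 5 = -6)
h(s) = 18 - 3*(14 + s)*(83 + s) (h(s) = 18 - 3*(83 + s)*(14 + s) = 18 - 3*(14 + s)*(83 + s))
h(u(y)) + (2 - 23)² = (-3468 - 291*(-6) - 3*(-6)²) + (2 - 23)² = (-3468 + 1746 - 3*36) + (-21)² = (-3468 + 1746 - 108) + 441 = -1830 + 441 = -1389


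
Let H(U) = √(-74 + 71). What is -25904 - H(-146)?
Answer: -25904 - I*√3 ≈ -25904.0 - 1.732*I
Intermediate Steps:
H(U) = I*√3 (H(U) = √(-3) = I*√3)
-25904 - H(-146) = -25904 - I*√3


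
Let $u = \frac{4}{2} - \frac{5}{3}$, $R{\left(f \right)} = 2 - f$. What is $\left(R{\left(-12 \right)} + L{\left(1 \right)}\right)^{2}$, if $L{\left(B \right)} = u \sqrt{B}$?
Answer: $\frac{1849}{9} \approx 205.44$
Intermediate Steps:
$u = \frac{1}{3}$ ($u = 4 \cdot \frac{1}{2} - \frac{5}{3} = 2 - \frac{5}{3} = \frac{1}{3} \approx 0.33333$)
$L{\left(B \right)} = \frac{\sqrt{B}}{3}$
$\left(R{\left(-12 \right)} + L{\left(1 \right)}\right)^{2} = \left(\left(2 - -12\right) + \frac{\sqrt{1}}{3}\right)^{2} = \left(\left(2 + 12\right) + \frac{1}{3} \cdot 1\right)^{2} = \left(14 + \frac{1}{3}\right)^{2} = \left(\frac{43}{3}\right)^{2} = \frac{1849}{9}$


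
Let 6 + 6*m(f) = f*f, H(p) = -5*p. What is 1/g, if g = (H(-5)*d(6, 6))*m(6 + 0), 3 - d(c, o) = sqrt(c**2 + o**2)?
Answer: -1/2625 - 2*sqrt(2)/2625 ≈ -0.0014584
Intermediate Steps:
d(c, o) = 3 - sqrt(c**2 + o**2)
m(f) = -1 + f**2/6 (m(f) = -1 + (f*f)/6 = -1 + f**2/6)
g = 375 - 750*sqrt(2) (g = ((-5*(-5))*(3 - sqrt(6**2 + 6**2)))*(-1 + (6 + 0)**2/6) = (25*(3 - sqrt(36 + 36)))*(-1 + (1/6)*6**2) = (25*(3 - sqrt(72)))*(-1 + (1/6)*36) = (25*(3 - 6*sqrt(2)))*(-1 + 6) = (25*(3 - 6*sqrt(2)))*5 = (75 - 150*sqrt(2))*5 = 375 - 750*sqrt(2) ≈ -685.66)
1/g = 1/(375 - 750*sqrt(2))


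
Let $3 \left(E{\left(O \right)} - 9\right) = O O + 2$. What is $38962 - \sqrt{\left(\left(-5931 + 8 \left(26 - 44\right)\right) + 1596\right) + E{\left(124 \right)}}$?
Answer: $38962 - 4 \sqrt{41} \approx 38936.0$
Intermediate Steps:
$E{\left(O \right)} = \frac{29}{3} + \frac{O^{2}}{3}$ ($E{\left(O \right)} = 9 + \frac{O O + 2}{3} = 9 + \frac{O^{2} + 2}{3} = 9 + \frac{2 + O^{2}}{3} = 9 + \left(\frac{2}{3} + \frac{O^{2}}{3}\right) = \frac{29}{3} + \frac{O^{2}}{3}$)
$38962 - \sqrt{\left(\left(-5931 + 8 \left(26 - 44\right)\right) + 1596\right) + E{\left(124 \right)}} = 38962 - \sqrt{\left(\left(-5931 + 8 \left(26 - 44\right)\right) + 1596\right) + \left(\frac{29}{3} + \frac{124^{2}}{3}\right)} = 38962 - \sqrt{\left(\left(-5931 + 8 \left(-18\right)\right) + 1596\right) + \left(\frac{29}{3} + \frac{1}{3} \cdot 15376\right)} = 38962 - \sqrt{\left(\left(-5931 - 144\right) + 1596\right) + \left(\frac{29}{3} + \frac{15376}{3}\right)} = 38962 - \sqrt{\left(-6075 + 1596\right) + 5135} = 38962 - \sqrt{-4479 + 5135} = 38962 - \sqrt{656} = 38962 - 4 \sqrt{41}$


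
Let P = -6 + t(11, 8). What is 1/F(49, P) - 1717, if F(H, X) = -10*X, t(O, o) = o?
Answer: -34341/20 ≈ -1717.1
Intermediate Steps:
P = 2 (P = -6 + 8 = 2)
1/F(49, P) - 1717 = 1/(-10*2) - 1717 = 1/(-20) - 1717 = -1/20 - 1717 = -34341/20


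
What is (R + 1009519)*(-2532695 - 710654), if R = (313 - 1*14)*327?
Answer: -3591334400908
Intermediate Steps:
R = 97773 (R = (313 - 14)*327 = 299*327 = 97773)
(R + 1009519)*(-2532695 - 710654) = (97773 + 1009519)*(-2532695 - 710654) = 1107292*(-3243349) = -3591334400908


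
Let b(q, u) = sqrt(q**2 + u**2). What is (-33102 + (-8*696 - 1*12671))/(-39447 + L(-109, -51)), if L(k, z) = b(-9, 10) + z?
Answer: 2027866818/1560091823 + 51341*sqrt(181)/1560091823 ≈ 1.3003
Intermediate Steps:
L(k, z) = z + sqrt(181) (L(k, z) = sqrt((-9)**2 + 10**2) + z = sqrt(81 + 100) + z = sqrt(181) + z = z + sqrt(181))
(-33102 + (-8*696 - 1*12671))/(-39447 + L(-109, -51)) = (-33102 + (-8*696 - 1*12671))/(-39447 + (-51 + sqrt(181))) = (-33102 + (-5568 - 12671))/(-39498 + sqrt(181)) = (-33102 - 18239)/(-39498 + sqrt(181)) = -51341/(-39498 + sqrt(181))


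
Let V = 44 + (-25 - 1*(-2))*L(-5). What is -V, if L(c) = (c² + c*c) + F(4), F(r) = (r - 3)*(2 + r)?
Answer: 1244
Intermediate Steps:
F(r) = (-3 + r)*(2 + r)
L(c) = 6 + 2*c² (L(c) = (c² + c*c) + (-6 + 4² - 1*4) = (c² + c²) + (-6 + 16 - 4) = 2*c² + 6 = 6 + 2*c²)
V = -1244 (V = 44 + (-25 - 1*(-2))*(6 + 2*(-5)²) = 44 + (-25 + 2)*(6 + 2*25) = 44 - 23*(6 + 50) = 44 - 23*56 = 44 - 1288 = -1244)
-V = -1*(-1244) = 1244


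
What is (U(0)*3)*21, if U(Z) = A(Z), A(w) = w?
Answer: 0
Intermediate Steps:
U(Z) = Z
(U(0)*3)*21 = (0*3)*21 = 0*21 = 0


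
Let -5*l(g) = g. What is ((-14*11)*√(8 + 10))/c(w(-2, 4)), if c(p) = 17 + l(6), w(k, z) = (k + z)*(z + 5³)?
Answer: -2310*√2/79 ≈ -41.352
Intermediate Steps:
l(g) = -g/5
w(k, z) = (125 + z)*(k + z) (w(k, z) = (k + z)*(z + 125) = (k + z)*(125 + z) = (125 + z)*(k + z))
c(p) = 79/5 (c(p) = 17 - ⅕*6 = 17 - 6/5 = 79/5)
((-14*11)*√(8 + 10))/c(w(-2, 4)) = ((-14*11)*√(8 + 10))/(79/5) = -462*√2*(5/79) = -2310*√2/79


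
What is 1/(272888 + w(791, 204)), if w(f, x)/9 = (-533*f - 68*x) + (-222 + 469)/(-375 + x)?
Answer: -1/3646400 ≈ -2.7424e-7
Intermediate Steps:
w(f, x) = -4797*f - 612*x + 2223/(-375 + x) (w(f, x) = 9*((-533*f - 68*x) + (-222 + 469)/(-375 + x)) = 9*((-533*f - 68*x) + 247/(-375 + x)) = 9*(-533*f - 68*x + 247/(-375 + x)) = -4797*f - 612*x + 2223/(-375 + x))
1/(272888 + w(791, 204)) = 1/(272888 + 9*(247 - 68*204**2 + 25500*204 + 199875*791 - 533*791*204)/(-375 + 204)) = 1/(272888 + 9*(247 - 68*41616 + 5202000 + 158101125 - 86007012)/(-171)) = 1/(272888 + 9*(-1/171)*(247 - 2829888 + 5202000 + 158101125 - 86007012)) = 1/(272888 + 9*(-1/171)*74466472) = 1/(272888 - 3919288) = 1/(-3646400) = -1/3646400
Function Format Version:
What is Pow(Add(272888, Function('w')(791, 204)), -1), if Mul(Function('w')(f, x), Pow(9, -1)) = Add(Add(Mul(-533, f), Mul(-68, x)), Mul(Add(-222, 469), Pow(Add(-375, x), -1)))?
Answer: Rational(-1, 3646400) ≈ -2.7424e-7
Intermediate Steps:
Function('w')(f, x) = Add(Mul(-4797, f), Mul(-612, x), Mul(2223, Pow(Add(-375, x), -1))) (Function('w')(f, x) = Mul(9, Add(Add(Mul(-533, f), Mul(-68, x)), Mul(Add(-222, 469), Pow(Add(-375, x), -1)))) = Mul(9, Add(Add(Mul(-533, f), Mul(-68, x)), Mul(247, Pow(Add(-375, x), -1)))) = Mul(9, Add(Mul(-533, f), Mul(-68, x), Mul(247, Pow(Add(-375, x), -1)))) = Add(Mul(-4797, f), Mul(-612, x), Mul(2223, Pow(Add(-375, x), -1))))
Pow(Add(272888, Function('w')(791, 204)), -1) = Pow(Add(272888, Mul(9, Pow(Add(-375, 204), -1), Add(247, Mul(-68, Pow(204, 2)), Mul(25500, 204), Mul(199875, 791), Mul(-533, 791, 204)))), -1) = Pow(Add(272888, Mul(9, Pow(-171, -1), Add(247, Mul(-68, 41616), 5202000, 158101125, -86007012))), -1) = Pow(Add(272888, Mul(9, Rational(-1, 171), Add(247, -2829888, 5202000, 158101125, -86007012))), -1) = Pow(Add(272888, Mul(9, Rational(-1, 171), 74466472)), -1) = Pow(Add(272888, -3919288), -1) = Pow(-3646400, -1) = Rational(-1, 3646400)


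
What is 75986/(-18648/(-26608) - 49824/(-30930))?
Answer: 1302820242580/39635409 ≈ 32870.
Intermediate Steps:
75986/(-18648/(-26608) - 49824/(-30930)) = 75986/(-18648*(-1/26608) - 49824*(-1/30930)) = 75986/(2331/3326 + 8304/5155) = 75986/(39635409/17145530) = 75986*(17145530/39635409) = 1302820242580/39635409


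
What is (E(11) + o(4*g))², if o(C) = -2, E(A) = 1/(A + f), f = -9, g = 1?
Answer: 9/4 ≈ 2.2500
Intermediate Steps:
E(A) = 1/(-9 + A) (E(A) = 1/(A - 9) = 1/(-9 + A))
(E(11) + o(4*g))² = (1/(-9 + 11) - 2)² = (1/2 - 2)² = (½ - 2)² = (-3/2)² = 9/4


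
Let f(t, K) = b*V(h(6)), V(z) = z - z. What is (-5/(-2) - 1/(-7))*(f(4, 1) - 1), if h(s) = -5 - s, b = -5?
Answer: -37/14 ≈ -2.6429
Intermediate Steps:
V(z) = 0
f(t, K) = 0 (f(t, K) = -5*0 = 0)
(-5/(-2) - 1/(-7))*(f(4, 1) - 1) = (-5/(-2) - 1/(-7))*(0 - 1) = (-5*(-½) - 1*(-⅐))*(-1) = (5/2 + ⅐)*(-1) = (37/14)*(-1) = -37/14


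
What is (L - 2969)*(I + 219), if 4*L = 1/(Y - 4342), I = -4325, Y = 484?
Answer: 94063551277/7716 ≈ 1.2191e+7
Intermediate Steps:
L = -1/15432 (L = 1/(4*(484 - 4342)) = (¼)/(-3858) = (¼)*(-1/3858) = -1/15432 ≈ -6.4800e-5)
(L - 2969)*(I + 219) = (-1/15432 - 2969)*(-4325 + 219) = -45817609/15432*(-4106) = 94063551277/7716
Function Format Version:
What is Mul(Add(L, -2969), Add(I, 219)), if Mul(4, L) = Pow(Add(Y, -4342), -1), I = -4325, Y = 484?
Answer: Rational(94063551277, 7716) ≈ 1.2191e+7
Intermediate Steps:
L = Rational(-1, 15432) (L = Mul(Rational(1, 4), Pow(Add(484, -4342), -1)) = Mul(Rational(1, 4), Pow(-3858, -1)) = Mul(Rational(1, 4), Rational(-1, 3858)) = Rational(-1, 15432) ≈ -6.4800e-5)
Mul(Add(L, -2969), Add(I, 219)) = Mul(Add(Rational(-1, 15432), -2969), Add(-4325, 219)) = Mul(Rational(-45817609, 15432), -4106) = Rational(94063551277, 7716)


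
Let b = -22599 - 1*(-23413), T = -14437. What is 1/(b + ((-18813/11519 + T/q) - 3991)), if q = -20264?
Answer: -233421016/741793494661 ≈ -0.00031467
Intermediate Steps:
b = 814 (b = -22599 + 23413 = 814)
1/(b + ((-18813/11519 + T/q) - 3991)) = 1/(814 + ((-18813/11519 - 14437/(-20264)) - 3991)) = 1/(814 + ((-18813*1/11519 - 14437*(-1/20264)) - 3991)) = 1/(814 + ((-18813/11519 + 14437/20264) - 3991)) = 1/(814 + (-214926829/233421016 - 3991)) = 1/(814 - 931798201685/233421016) = 1/(-741793494661/233421016) = -233421016/741793494661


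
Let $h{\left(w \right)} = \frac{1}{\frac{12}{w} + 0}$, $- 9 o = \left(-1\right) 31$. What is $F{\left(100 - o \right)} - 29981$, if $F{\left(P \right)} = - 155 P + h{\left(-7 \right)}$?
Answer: $- \frac{1618117}{36} \approx -44948.0$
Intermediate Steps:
$o = \frac{31}{9}$ ($o = - \frac{\left(-1\right) 31}{9} = \left(- \frac{1}{9}\right) \left(-31\right) = \frac{31}{9} \approx 3.4444$)
$h{\left(w \right)} = \frac{w}{12}$ ($h{\left(w \right)} = \frac{1}{12 \frac{1}{w}} = \frac{w}{12}$)
$F{\left(P \right)} = - \frac{7}{12} - 155 P$ ($F{\left(P \right)} = - 155 P + \frac{1}{12} \left(-7\right) = - 155 P - \frac{7}{12} = - \frac{7}{12} - 155 P$)
$F{\left(100 - o \right)} - 29981 = \left(- \frac{7}{12} - 155 \left(100 - \frac{31}{9}\right)\right) - 29981 = \left(- \frac{7}{12} - \frac{134695}{9}\right) - 29981 = - \frac{538801}{36} - 29981 = - \frac{1618117}{36}$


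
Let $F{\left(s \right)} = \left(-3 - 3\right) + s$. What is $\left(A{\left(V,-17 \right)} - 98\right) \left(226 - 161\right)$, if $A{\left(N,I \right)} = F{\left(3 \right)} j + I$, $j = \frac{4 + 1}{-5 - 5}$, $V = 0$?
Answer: $- \frac{14755}{2} \approx -7377.5$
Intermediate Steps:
$j = - \frac{1}{2}$ ($j = \frac{5}{-10} = 5 \left(- \frac{1}{10}\right) = - \frac{1}{2} \approx -0.5$)
$F{\left(s \right)} = -6 + s$
$A{\left(N,I \right)} = \frac{3}{2} + I$ ($A{\left(N,I \right)} = \left(-6 + 3\right) \left(- \frac{1}{2}\right) + I = \left(-3\right) \left(- \frac{1}{2}\right) + I = \frac{3}{2} + I$)
$\left(A{\left(V,-17 \right)} - 98\right) \left(226 - 161\right) = \left(\left(\frac{3}{2} - 17\right) - 98\right) \left(226 - 161\right) = \left(- \frac{31}{2} - 98\right) 65 = \left(- \frac{227}{2}\right) 65 = - \frac{14755}{2}$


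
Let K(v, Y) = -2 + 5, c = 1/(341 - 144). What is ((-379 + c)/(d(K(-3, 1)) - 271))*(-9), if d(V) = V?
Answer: -335979/26398 ≈ -12.727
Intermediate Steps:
c = 1/197 ≈ 0.0050761
K(v, Y) = 3
((-379 + c)/(d(K(-3, 1)) - 271))*(-9) = ((-379 + 1/197)/(3 - 271))*(-9) = -74662/197/(-268)*(-9) = -74662/197*(-1/268)*(-9) = (37331/26398)*(-9) = -335979/26398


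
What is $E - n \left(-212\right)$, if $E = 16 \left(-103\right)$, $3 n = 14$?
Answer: $- \frac{1976}{3} \approx -658.67$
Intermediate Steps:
$n = \frac{14}{3}$ ($n = \frac{1}{3} \cdot 14 = \frac{14}{3} \approx 4.6667$)
$E = -1648$
$E - n \left(-212\right) = -1648 - \frac{14}{3} \left(-212\right) = -1648 - - \frac{2968}{3} = -1648 + \frac{2968}{3} = - \frac{1976}{3}$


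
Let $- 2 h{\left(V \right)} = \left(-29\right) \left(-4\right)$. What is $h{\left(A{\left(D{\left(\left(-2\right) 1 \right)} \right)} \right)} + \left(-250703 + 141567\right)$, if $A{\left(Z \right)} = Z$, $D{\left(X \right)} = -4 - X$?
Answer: $-109194$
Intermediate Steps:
$h{\left(V \right)} = -58$ ($h{\left(V \right)} = - \frac{\left(-29\right) \left(-4\right)}{2} = \left(- \frac{1}{2}\right) 116 = -58$)
$h{\left(A{\left(D{\left(\left(-2\right) 1 \right)} \right)} \right)} + \left(-250703 + 141567\right) = -58 + \left(-250703 + 141567\right) = -58 - 109136 = -109194$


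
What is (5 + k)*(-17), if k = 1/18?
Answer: -1547/18 ≈ -85.944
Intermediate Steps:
k = 1/18 ≈ 0.055556
(5 + k)*(-17) = (5 + 1/18)*(-17) = (91/18)*(-17) = -1547/18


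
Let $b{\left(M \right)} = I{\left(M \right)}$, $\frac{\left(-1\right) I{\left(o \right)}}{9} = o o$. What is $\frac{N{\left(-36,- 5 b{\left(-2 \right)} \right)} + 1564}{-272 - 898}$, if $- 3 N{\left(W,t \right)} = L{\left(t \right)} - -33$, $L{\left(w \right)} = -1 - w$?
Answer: $- \frac{484}{351} \approx -1.3789$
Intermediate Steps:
$I{\left(o \right)} = - 9 o^{2}$ ($I{\left(o \right)} = - 9 o o = - 9 o^{2}$)
$b{\left(M \right)} = - 9 M^{2}$
$N{\left(W,t \right)} = - \frac{32}{3} + \frac{t}{3}$ ($N{\left(W,t \right)} = - \frac{\left(-1 - t\right) - -33}{3} = - \frac{\left(-1 - t\right) + 33}{3} = - \frac{32 - t}{3} = - \frac{32}{3} + \frac{t}{3}$)
$\frac{N{\left(-36,- 5 b{\left(-2 \right)} \right)} + 1564}{-272 - 898} = \frac{\left(- \frac{32}{3} + \frac{\left(-5\right) \left(- 9 \left(-2\right)^{2}\right)}{3}\right) + 1564}{-272 - 898} = \frac{\left(- \frac{32}{3} + \frac{\left(-5\right) \left(\left(-9\right) 4\right)}{3}\right) + 1564}{-1170} = \left(\left(- \frac{32}{3} + \frac{\left(-5\right) \left(-36\right)}{3}\right) + 1564\right) \left(- \frac{1}{1170}\right) = \left(\left(- \frac{32}{3} + \frac{1}{3} \cdot 180\right) + 1564\right) \left(- \frac{1}{1170}\right) = \left(\left(- \frac{32}{3} + 60\right) + 1564\right) \left(- \frac{1}{1170}\right) = \left(\frac{148}{3} + 1564\right) \left(- \frac{1}{1170}\right) = \frac{4840}{3} \left(- \frac{1}{1170}\right) = - \frac{484}{351}$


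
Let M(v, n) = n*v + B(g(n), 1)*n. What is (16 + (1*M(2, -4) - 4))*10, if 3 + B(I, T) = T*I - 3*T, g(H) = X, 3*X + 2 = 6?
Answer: 680/3 ≈ 226.67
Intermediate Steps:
X = 4/3 (X = -⅔ + (⅓)*6 = -⅔ + 2 = 4/3 ≈ 1.3333)
g(H) = 4/3
B(I, T) = -3 - 3*T + I*T (B(I, T) = -3 + (T*I - 3*T) = -3 + (I*T - 3*T) = -3 + (-3*T + I*T) = -3 - 3*T + I*T)
M(v, n) = -14*n/3 + n*v (M(v, n) = n*v + (-3 - 3*1 + (4/3)*1)*n = n*v + (-3 - 3 + 4/3)*n = n*v - 14*n/3 = -14*n/3 + n*v)
(16 + (1*M(2, -4) - 4))*10 = (16 + (1*((⅓)*(-4)*(-14 + 3*2)) - 4))*10 = (16 + (1*((⅓)*(-4)*(-14 + 6)) - 4))*10 = (16 + (1*((⅓)*(-4)*(-8)) - 4))*10 = (16 + (1*(32/3) - 4))*10 = (16 + (32/3 - 4))*10 = (16 + 20/3)*10 = (68/3)*10 = 680/3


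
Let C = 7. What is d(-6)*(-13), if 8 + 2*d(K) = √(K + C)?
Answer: 91/2 ≈ 45.500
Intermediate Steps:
d(K) = -4 + √(7 + K)/2 (d(K) = -4 + √(K + 7)/2 = -4 + √(7 + K)/2)
d(-6)*(-13) = (-4 + √(7 - 6)/2)*(-13) = (-4 + √1/2)*(-13) = (-4 + (½)*1)*(-13) = (-4 + ½)*(-13) = -7/2*(-13) = 91/2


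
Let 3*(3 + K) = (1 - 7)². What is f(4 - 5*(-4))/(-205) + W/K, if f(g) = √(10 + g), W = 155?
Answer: 155/9 - √34/205 ≈ 17.194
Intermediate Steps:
K = 9 (K = -3 + (1 - 7)²/3 = -3 + (⅓)*(-6)² = -3 + (⅓)*36 = -3 + 12 = 9)
f(4 - 5*(-4))/(-205) + W/K = √(10 + (4 - 5*(-4)))/(-205) + 155/9 = √(10 + (4 + 20))*(-1/205) + 155*(⅑) = √(10 + 24)*(-1/205) + 155/9 = √34*(-1/205) + 155/9 = -√34/205 + 155/9 = 155/9 - √34/205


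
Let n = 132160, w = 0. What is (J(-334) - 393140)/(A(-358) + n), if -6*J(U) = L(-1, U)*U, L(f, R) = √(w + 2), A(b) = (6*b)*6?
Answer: -98285/29818 + 167*√2/357816 ≈ -3.2955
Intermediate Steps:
A(b) = 36*b
L(f, R) = √2 (L(f, R) = √(0 + 2) = √2)
J(U) = -U*√2/6 (J(U) = -√2*U/6 = -U*√2/6)
(J(-334) - 393140)/(A(-358) + n) = (-⅙*(-334)*√2 - 393140)/(36*(-358) + 132160) = (167*√2/3 - 393140)/(-12888 + 132160) = (-393140 + 167*√2/3)/119272 = (-393140 + 167*√2/3)*(1/119272) = -98285/29818 + 167*√2/357816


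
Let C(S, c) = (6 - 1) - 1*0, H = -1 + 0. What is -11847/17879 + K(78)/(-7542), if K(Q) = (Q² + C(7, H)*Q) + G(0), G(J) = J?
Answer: -34183120/22473903 ≈ -1.5210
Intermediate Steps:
H = -1
C(S, c) = 5 (C(S, c) = 5 + 0 = 5)
K(Q) = Q² + 5*Q (K(Q) = (Q² + 5*Q) + 0 = Q² + 5*Q)
-11847/17879 + K(78)/(-7542) = -11847/17879 + (78*(5 + 78))/(-7542) = -11847*1/17879 + (78*83)*(-1/7542) = -11847/17879 + 6474*(-1/7542) = -11847/17879 - 1079/1257 = -34183120/22473903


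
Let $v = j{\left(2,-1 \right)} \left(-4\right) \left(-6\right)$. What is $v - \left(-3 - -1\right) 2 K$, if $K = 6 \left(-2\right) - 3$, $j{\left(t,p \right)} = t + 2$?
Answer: $36$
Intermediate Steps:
$j{\left(t,p \right)} = 2 + t$
$K = -15$ ($K = -12 - 3 = -15$)
$v = 96$ ($v = \left(2 + 2\right) \left(-4\right) \left(-6\right) = 4 \left(-4\right) \left(-6\right) = \left(-16\right) \left(-6\right) = 96$)
$v - \left(-3 - -1\right) 2 K = 96 - \left(-3 - -1\right) 2 \left(-15\right) = 96 - \left(-3 + 1\right) 2 \left(-15\right) = 96 - \left(-2\right) 2 \left(-15\right) = 96 - \left(-4\right) \left(-15\right) = 96 - 60 = 36$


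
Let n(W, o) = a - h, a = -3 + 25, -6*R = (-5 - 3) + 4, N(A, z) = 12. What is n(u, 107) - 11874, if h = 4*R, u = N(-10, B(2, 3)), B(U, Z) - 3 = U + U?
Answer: -35564/3 ≈ -11855.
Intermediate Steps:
B(U, Z) = 3 + 2*U (B(U, Z) = 3 + (U + U) = 3 + 2*U)
u = 12
R = 2/3 (R = -((-5 - 3) + 4)/6 = -(-8 + 4)/6 = -1/6*(-4) = 2/3 ≈ 0.66667)
a = 22
h = 8/3 (h = 4*(2/3) = 8/3 ≈ 2.6667)
n(W, o) = 58/3 (n(W, o) = 22 - 1*8/3 = 22 - 8/3 = 58/3)
n(u, 107) - 11874 = 58/3 - 11874 = -35564/3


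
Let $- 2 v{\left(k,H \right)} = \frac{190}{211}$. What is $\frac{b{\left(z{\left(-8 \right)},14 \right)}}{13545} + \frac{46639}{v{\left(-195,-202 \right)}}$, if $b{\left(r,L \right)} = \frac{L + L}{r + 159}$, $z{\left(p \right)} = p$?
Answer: $- \frac{575068524197}{5551515} \approx -1.0359 \cdot 10^{5}$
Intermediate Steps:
$v{\left(k,H \right)} = - \frac{95}{211}$ ($v{\left(k,H \right)} = - \frac{190 \cdot \frac{1}{211}}{2} = \left(- \frac{1}{2}\right) \frac{190}{211} = - \frac{95}{211}$)
$b{\left(r,L \right)} = \frac{2 L}{159 + r}$
$\frac{b{\left(z{\left(-8 \right)},14 \right)}}{13545} + \frac{46639}{v{\left(-195,-202 \right)}} = \frac{2 \cdot 14 \frac{1}{159 - 8}}{13545} + \frac{46639}{- \frac{95}{211}} = 2 \cdot 14 \cdot \frac{1}{151} \cdot \frac{1}{13545} + 46639 \left(- \frac{211}{95}\right) = 2 \cdot 14 \cdot \frac{1}{151} \cdot \frac{1}{13545} - \frac{9840829}{95} = \frac{28}{151} \cdot \frac{1}{13545} - \frac{9840829}{95} = \frac{4}{292185} - \frac{9840829}{95} = - \frac{575068524197}{5551515}$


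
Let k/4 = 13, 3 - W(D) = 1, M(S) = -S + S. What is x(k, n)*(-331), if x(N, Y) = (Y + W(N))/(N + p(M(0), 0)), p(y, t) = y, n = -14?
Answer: 993/13 ≈ 76.385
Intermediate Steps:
M(S) = 0
W(D) = 2 (W(D) = 3 - 1*1 = 3 - 1 = 2)
k = 52 (k = 4*13 = 52)
x(N, Y) = (2 + Y)/N (x(N, Y) = (Y + 2)/(N + 0) = (2 + Y)/N)
x(k, n)*(-331) = ((2 - 14)/52)*(-331) = ((1/52)*(-12))*(-331) = -3/13*(-331) = 993/13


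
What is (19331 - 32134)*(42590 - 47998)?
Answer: 69238624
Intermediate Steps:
(19331 - 32134)*(42590 - 47998) = -12803*(-5408) = 69238624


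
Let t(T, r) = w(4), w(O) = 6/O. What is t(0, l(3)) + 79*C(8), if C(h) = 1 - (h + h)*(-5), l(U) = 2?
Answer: 12801/2 ≈ 6400.5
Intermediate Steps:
t(T, r) = 3/2 (t(T, r) = 6/4 = 6*(¼) = 3/2)
C(h) = 1 + 10*h (C(h) = 1 - 2*h*(-5) = 1 - (-10)*h = 1 + 10*h)
t(0, l(3)) + 79*C(8) = 3/2 + 79*(1 + 10*8) = 3/2 + 79*(1 + 80) = 3/2 + 79*81 = 3/2 + 6399 = 12801/2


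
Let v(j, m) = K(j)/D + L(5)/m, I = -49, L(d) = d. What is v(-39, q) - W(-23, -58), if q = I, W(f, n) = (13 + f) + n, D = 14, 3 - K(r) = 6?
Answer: 6633/98 ≈ 67.684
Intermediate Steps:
K(r) = -3 (K(r) = 3 - 1*6 = 3 - 6 = -3)
W(f, n) = 13 + f + n
q = -49
v(j, m) = -3/14 + 5/m
v(-39, q) - W(-23, -58) = (-3/14 + 5/(-49)) - (13 - 23 - 58) = (-3/14 + 5*(-1/49)) - 1*(-68) = (-3/14 - 5/49) + 68 = -31/98 + 68 = 6633/98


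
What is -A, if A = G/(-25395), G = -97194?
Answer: -32398/8465 ≈ -3.8273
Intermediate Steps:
A = 32398/8465 (A = -97194/(-25395) = -97194*(-1/25395) = 32398/8465 ≈ 3.8273)
-A = -1*32398/8465 = -32398/8465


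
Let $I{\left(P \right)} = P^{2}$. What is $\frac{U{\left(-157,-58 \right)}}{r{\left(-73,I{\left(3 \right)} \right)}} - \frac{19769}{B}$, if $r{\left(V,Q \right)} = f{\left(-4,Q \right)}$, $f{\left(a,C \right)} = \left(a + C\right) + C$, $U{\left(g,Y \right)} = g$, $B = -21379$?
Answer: $- \frac{3079737}{299306} \approx -10.29$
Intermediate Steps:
$f{\left(a,C \right)} = a + 2 C$ ($f{\left(a,C \right)} = \left(C + a\right) + C = a + 2 C$)
$r{\left(V,Q \right)} = -4 + 2 Q$
$\frac{U{\left(-157,-58 \right)}}{r{\left(-73,I{\left(3 \right)} \right)}} - \frac{19769}{B} = - \frac{157}{-4 + 2 \cdot 3^{2}} - \frac{19769}{-21379} = - \frac{157}{-4 + 2 \cdot 9} - - \frac{19769}{21379} = - \frac{157}{-4 + 18} + \frac{19769}{21379} = - \frac{157}{14} + \frac{19769}{21379} = - \frac{3079737}{299306}$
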